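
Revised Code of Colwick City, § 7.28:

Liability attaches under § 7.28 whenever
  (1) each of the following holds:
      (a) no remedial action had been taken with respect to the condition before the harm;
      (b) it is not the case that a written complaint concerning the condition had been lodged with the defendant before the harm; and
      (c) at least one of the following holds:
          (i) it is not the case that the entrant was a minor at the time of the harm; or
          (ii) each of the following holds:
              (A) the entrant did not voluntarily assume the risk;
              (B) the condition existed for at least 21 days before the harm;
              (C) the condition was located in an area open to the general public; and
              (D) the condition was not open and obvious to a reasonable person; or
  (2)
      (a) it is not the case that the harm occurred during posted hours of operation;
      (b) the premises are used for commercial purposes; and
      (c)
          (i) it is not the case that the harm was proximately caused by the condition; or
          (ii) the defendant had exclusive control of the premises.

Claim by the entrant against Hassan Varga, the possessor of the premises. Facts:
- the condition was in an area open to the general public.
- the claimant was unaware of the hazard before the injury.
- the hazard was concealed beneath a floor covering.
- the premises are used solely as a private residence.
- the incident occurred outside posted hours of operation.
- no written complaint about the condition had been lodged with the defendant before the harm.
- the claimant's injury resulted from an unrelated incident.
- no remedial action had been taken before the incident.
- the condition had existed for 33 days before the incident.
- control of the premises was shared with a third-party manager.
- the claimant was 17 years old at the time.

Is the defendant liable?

(a) no remedial action — holds.
(b) not (complaint lodged) — holds.
(i) not (entrant a minor) — fails.
(A) no assumed risk — met.
(B) condition ≥21 days old — met.
(C) public area — met.
(D) not open/obvious — met.
(ii) = T AND T AND T AND T = true.
(c): F OR T → true.
(1) = T AND T AND T = true.
(a) not (during posted hours) — holds.
(b) commercial use — not satisfied.
(i) not (proximate cause) — met.
(ii) exclusive control — fails.
(c): T OR F → true.
So (2) is not satisfied (T AND F AND T).
Overall: T OR F → true.

Yes — liable.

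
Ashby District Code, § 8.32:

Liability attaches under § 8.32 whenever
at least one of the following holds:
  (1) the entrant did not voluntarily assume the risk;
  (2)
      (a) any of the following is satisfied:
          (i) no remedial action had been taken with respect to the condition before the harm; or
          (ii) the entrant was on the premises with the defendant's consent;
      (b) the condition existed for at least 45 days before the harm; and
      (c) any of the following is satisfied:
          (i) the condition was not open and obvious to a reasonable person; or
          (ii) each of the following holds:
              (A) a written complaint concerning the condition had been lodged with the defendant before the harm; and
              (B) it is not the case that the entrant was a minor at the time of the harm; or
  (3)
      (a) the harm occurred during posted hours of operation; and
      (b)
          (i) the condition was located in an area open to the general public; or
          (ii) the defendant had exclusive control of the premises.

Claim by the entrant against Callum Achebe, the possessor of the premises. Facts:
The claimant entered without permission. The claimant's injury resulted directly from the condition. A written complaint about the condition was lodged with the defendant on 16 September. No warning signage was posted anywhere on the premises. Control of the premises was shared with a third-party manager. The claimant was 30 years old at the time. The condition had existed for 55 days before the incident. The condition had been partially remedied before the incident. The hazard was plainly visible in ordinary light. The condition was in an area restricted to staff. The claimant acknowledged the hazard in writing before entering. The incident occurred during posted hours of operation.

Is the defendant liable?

No — not liable.

(1) no assumed risk — not satisfied.
(i) no remedial action — fails.
(ii) consent to enter — fails.
So (a) is not satisfied (F OR F).
(b) condition ≥45 days old — holds.
(i) not open/obvious — not met.
(A) complaint lodged — holds.
(B) not (entrant a minor) — holds.
(ii) = T AND T = true.
(c): F OR T → true.
So (2) is not satisfied (F AND T AND T).
(a) during posted hours — satisfied.
(i) public area — fails.
(ii) exclusive control — not met.
(b) = F OR F = false.
(3): T AND F → false.
So Overall is not satisfied (F OR F OR F).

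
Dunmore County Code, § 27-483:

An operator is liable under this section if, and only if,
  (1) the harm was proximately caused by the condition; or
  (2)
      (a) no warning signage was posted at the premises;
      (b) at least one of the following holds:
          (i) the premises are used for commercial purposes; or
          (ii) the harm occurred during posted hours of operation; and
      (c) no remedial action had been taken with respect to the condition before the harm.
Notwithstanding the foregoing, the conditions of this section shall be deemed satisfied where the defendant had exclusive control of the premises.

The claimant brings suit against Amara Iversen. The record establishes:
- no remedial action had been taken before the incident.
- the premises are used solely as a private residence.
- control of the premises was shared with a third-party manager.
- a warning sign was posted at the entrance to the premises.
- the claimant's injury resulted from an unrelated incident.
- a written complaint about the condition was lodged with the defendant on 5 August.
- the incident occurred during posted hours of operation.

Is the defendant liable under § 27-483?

(1) proximate cause — fails.
(a) no signage posted — not satisfied.
(i) commercial use — not satisfied.
(ii) during posted hours — satisfied.
So (b) is satisfied (F OR T).
(c) no remedial action — satisfied.
(2): F AND T AND T → false.
Overall: F OR F → false.
Exception (exclusive control) — not satisfied.
Result: main false OR exception false → false.

No — not liable.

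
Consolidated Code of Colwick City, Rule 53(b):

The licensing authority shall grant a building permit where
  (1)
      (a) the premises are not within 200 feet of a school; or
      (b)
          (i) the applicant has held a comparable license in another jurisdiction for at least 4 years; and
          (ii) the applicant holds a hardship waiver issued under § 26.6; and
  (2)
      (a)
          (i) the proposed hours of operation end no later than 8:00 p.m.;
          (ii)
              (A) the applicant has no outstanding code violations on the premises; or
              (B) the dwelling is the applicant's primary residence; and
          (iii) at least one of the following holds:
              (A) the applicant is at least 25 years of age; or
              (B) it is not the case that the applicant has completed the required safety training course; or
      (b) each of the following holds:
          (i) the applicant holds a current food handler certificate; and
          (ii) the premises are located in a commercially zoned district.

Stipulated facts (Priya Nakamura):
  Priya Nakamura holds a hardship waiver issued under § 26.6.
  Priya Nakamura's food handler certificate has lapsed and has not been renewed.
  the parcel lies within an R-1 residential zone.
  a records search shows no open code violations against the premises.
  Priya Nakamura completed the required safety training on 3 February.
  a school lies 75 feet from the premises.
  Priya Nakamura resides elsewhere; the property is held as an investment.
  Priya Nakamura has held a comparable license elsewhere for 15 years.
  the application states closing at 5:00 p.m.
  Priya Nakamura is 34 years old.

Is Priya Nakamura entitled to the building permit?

Yes — granted.

(a) ≥200 ft from school — fails.
(i) prior license ≥ 4 yr — holds.
(ii) hardship waiver — holds.
(b) = T AND T = true.
So (1) is satisfied (F OR T).
(i) closes by 8 p.m. — met.
(A) no code violations — met.
(B) primary residence — fails.
(ii): T OR F → true.
(A) age ≥ 25 — holds.
(B) not (safety training) — not satisfied.
(iii) = T OR F = true.
So (a) is satisfied (T AND T AND T).
(i) food handler cert. — fails.
(ii) commercially zoned — not met.
So (b) is not satisfied (F AND F).
So (2) is satisfied (T OR F).
So Overall is satisfied (T AND T).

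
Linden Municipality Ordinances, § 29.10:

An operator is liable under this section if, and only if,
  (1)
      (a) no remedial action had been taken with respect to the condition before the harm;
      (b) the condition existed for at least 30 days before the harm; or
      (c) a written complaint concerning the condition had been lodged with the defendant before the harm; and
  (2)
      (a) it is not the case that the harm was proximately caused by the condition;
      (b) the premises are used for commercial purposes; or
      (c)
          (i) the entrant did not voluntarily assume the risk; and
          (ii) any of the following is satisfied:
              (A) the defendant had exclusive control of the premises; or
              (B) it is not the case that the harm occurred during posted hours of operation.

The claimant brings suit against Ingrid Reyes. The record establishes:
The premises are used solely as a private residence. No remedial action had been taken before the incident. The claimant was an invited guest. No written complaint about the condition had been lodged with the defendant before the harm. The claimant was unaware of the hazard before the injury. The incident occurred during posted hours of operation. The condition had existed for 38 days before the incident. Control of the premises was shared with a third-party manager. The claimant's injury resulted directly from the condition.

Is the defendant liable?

(a) no remedial action — satisfied.
(b) condition ≥30 days old — holds.
(c) complaint lodged — fails.
So (1) is satisfied (T OR T OR F).
(a) not (proximate cause) — fails.
(b) commercial use — not satisfied.
(i) no assumed risk — met.
(A) exclusive control — not met.
(B) not (during posted hours) — fails.
So (ii) is not satisfied (F OR F).
(c) = T AND F = false.
(2): F OR F OR F → false.
So Overall is not satisfied (T AND F).

No — not liable.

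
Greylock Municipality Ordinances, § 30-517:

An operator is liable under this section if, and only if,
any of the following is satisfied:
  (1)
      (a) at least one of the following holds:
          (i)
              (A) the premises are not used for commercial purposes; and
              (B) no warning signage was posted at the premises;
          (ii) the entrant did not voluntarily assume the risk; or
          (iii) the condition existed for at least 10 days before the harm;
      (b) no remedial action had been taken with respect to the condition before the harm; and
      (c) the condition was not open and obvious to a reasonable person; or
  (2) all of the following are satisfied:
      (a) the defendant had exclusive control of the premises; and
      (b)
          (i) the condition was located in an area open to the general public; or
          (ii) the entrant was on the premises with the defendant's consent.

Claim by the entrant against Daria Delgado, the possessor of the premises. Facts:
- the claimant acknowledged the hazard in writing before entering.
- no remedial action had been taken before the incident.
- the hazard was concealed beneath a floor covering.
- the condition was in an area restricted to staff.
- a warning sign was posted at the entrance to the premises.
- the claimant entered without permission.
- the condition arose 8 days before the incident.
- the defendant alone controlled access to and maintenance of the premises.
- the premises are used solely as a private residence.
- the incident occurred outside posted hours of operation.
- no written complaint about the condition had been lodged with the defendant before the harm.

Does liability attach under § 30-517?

No — not liable.

(A) not (commercial use) — met.
(B) no signage posted — not satisfied.
(i) = T AND F = false.
(ii) no assumed risk — not met.
(iii) condition ≥10 days old — not met.
(a): F OR F OR F → false.
(b) no remedial action — satisfied.
(c) not open/obvious — met.
So (1) is not satisfied (F AND T AND T).
(a) exclusive control — satisfied.
(i) public area — not satisfied.
(ii) consent to enter — not met.
(b) = F OR F = false.
So (2) is not satisfied (T AND F).
Overall: F OR F → false.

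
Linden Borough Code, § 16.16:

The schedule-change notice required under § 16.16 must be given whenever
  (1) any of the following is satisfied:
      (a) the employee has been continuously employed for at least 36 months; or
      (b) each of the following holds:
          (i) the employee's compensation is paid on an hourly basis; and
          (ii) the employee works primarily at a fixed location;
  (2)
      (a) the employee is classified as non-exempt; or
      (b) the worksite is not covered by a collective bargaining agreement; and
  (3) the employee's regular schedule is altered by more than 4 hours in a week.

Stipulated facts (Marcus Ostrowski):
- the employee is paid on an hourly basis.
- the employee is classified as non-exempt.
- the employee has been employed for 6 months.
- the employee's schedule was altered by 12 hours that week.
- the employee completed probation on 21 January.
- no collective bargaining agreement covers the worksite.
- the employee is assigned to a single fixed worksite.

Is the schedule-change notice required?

(a) tenure ≥ 36 mo. — not satisfied.
(i) hourly-paid — satisfied.
(ii) fixed location — satisfied.
So (b) is satisfied (T AND T).
(1) = F OR T = true.
(a) non-exempt — satisfied.
(b) no CBA — satisfied.
(2): T OR T → true.
(3) schedule shift > 4h — satisfied.
Overall: T AND T AND T → true.

Yes — required.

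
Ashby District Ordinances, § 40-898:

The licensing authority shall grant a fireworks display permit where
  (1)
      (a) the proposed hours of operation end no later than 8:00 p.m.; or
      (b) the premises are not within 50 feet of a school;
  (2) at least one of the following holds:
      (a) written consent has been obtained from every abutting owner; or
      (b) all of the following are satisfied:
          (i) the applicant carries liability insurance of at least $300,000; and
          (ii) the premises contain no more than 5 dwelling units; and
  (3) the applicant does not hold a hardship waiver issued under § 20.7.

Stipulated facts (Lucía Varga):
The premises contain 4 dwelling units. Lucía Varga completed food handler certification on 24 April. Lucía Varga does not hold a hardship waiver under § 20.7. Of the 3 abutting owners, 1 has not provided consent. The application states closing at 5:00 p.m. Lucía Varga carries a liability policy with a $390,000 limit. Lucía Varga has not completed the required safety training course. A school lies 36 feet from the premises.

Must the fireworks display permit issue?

(a) closes by 8 p.m. — met.
(b) ≥50 ft from school — not satisfied.
So (1) is satisfied (T OR F).
(a) all abutters consent — not satisfied.
(i) insurance ≥ $300,000 — met.
(ii) ≤ 5 units — met.
So (b) is satisfied (T AND T).
(2): F OR T → true.
(3) not (hardship waiver) — holds.
So Overall is satisfied (T AND T AND T).

Yes — granted.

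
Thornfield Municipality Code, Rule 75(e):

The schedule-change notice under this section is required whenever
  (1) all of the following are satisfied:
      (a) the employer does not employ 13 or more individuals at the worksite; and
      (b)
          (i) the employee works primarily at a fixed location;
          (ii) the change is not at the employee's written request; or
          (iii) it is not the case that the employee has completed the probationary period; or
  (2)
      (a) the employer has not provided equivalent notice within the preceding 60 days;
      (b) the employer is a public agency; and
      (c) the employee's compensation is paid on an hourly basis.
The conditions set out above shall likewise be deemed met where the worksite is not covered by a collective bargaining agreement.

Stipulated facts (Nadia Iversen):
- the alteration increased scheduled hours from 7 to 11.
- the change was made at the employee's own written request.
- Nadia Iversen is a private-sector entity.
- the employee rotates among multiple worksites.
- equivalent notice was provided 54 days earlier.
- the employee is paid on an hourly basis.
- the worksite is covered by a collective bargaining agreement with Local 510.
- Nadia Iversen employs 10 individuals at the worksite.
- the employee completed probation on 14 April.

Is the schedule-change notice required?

(a) not (≥ 13 at site) — holds.
(i) fixed location — not met.
(ii) not employee-requested — not met.
(iii) not (past probation) — not satisfied.
(b): F OR F OR F → false.
(1) = T AND F = false.
(a) no recent notice — not met.
(b) public agency — not met.
(c) hourly-paid — satisfied.
(2) = F AND F AND T = false.
So Overall is not satisfied (F OR F).
Exception (no CBA) — not satisfied.
Result: main false OR exception false → false.

No — not required.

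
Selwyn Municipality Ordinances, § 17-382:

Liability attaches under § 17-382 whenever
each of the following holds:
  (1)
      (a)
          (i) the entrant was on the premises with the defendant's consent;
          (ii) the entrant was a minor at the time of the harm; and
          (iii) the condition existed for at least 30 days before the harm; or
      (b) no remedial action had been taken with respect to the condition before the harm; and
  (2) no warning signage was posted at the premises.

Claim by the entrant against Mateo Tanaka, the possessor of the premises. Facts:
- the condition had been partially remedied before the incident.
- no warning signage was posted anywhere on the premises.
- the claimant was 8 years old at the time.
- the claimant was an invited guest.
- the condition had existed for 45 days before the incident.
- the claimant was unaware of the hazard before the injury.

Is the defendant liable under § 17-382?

(i) consent to enter — met.
(ii) entrant a minor — satisfied.
(iii) condition ≥30 days old — holds.
(a): T AND T AND T → true.
(b) no remedial action — not satisfied.
(1) = T OR F = true.
(2) no signage posted — met.
Overall = T AND T = true.

Yes — liable.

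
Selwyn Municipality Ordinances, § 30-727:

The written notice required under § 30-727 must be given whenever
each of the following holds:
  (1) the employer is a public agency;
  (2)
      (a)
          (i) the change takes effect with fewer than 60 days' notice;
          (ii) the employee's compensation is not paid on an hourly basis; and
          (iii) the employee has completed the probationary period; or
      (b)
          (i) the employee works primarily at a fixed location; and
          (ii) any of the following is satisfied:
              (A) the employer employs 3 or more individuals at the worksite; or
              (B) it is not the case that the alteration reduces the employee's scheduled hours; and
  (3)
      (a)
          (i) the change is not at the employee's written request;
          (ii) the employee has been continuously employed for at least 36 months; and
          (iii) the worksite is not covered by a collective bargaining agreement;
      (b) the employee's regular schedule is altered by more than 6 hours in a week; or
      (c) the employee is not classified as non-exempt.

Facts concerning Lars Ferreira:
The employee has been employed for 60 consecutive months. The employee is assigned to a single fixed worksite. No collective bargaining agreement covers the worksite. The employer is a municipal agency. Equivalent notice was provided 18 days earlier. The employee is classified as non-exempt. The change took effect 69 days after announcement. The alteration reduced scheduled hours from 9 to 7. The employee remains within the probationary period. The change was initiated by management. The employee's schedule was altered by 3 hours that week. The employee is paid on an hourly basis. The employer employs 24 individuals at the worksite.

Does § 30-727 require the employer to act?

(1) public agency — satisfied.
(i) < 60 days' notice — not satisfied.
(ii) not (hourly-paid) — not satisfied.
(iii) past probation — not satisfied.
So (a) is not satisfied (F AND F AND F).
(i) fixed location — holds.
(A) ≥ 3 at site — satisfied.
(B) not (hours reduced) — fails.
(ii) = T OR F = true.
(b): T AND T → true.
(2) = F OR T = true.
(i) not employee-requested — met.
(ii) tenure ≥ 36 mo. — holds.
(iii) no CBA — satisfied.
(a) = T AND T AND T = true.
(b) schedule shift > 6h — not satisfied.
(c) not (non-exempt) — not satisfied.
(3) = T OR F OR F = true.
So Overall is satisfied (T AND T AND T).

Yes — required.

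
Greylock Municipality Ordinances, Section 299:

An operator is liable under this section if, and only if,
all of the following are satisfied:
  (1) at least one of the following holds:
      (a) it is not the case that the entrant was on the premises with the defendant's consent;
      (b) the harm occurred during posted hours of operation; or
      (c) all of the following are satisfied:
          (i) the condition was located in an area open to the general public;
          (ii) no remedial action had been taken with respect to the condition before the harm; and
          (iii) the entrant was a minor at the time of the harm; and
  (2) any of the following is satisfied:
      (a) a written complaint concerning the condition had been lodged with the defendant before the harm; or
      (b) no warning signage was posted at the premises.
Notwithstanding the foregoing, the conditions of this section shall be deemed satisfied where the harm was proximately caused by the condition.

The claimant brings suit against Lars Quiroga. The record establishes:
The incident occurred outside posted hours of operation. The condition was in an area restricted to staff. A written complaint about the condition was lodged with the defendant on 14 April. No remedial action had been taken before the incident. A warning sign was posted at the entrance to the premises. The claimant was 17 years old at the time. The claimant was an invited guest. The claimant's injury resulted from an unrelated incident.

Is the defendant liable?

No — not liable.

(a) not (consent to enter) — not met.
(b) during posted hours — fails.
(i) public area — not met.
(ii) no remedial action — met.
(iii) entrant a minor — met.
(c): F AND T AND T → false.
So (1) is not satisfied (F OR F OR F).
(a) complaint lodged — holds.
(b) no signage posted — not met.
(2) = T OR F = true.
Overall: F AND T → false.
Exception (proximate cause) — not satisfied.
Result: main false OR exception false → false.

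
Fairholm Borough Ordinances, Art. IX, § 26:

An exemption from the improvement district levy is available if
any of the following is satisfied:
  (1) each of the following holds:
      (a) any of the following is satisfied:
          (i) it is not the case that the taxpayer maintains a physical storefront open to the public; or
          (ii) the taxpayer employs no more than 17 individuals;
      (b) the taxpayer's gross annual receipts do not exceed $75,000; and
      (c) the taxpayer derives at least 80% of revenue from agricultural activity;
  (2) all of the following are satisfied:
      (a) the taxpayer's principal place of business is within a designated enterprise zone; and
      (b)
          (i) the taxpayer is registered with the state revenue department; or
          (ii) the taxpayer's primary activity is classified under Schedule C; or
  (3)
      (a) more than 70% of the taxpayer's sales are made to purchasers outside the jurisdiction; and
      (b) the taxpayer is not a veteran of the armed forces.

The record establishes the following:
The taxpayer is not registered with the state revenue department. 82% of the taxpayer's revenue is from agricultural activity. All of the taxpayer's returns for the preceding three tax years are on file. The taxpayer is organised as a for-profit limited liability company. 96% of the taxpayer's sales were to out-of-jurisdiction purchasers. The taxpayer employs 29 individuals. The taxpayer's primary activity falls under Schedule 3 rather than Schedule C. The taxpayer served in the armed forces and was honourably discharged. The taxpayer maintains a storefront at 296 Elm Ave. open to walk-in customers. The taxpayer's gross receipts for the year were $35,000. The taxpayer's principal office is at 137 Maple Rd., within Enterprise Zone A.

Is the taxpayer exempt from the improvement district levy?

(i) not (has storefront) — not met.
(ii) ≤ 17 employees — not met.
(a): F OR F → false.
(b) receipts ≤ $75,000 — holds.
(c) ≥80% agricultural — met.
(1): F AND T AND T → false.
(a) in enterprise zone — satisfied.
(i) state-registered — fails.
(ii) Schedule C activity — not satisfied.
So (b) is not satisfied (F OR F).
(2) = T AND F = false.
(a) >70% out-of-jur. sales — holds.
(b) not (veteran) — fails.
(3) = T AND F = false.
Overall: F OR F OR F → false.

No — not exempt.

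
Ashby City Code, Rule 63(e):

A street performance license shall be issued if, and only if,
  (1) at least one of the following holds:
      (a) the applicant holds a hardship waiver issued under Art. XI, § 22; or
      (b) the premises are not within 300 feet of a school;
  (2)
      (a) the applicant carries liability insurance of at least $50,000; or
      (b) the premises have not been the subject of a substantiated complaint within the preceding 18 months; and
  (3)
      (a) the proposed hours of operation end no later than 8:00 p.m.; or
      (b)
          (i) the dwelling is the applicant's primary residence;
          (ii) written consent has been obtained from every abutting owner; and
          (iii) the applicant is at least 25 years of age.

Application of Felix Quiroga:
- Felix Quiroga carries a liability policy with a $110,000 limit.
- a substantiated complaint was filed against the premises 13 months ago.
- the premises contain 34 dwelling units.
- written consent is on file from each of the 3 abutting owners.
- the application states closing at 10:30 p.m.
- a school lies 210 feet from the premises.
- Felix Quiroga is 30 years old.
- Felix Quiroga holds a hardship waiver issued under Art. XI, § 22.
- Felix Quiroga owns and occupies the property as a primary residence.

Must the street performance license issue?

Yes — granted.

(a) hardship waiver — met.
(b) ≥300 ft from school — not met.
So (1) is satisfied (T OR F).
(a) insurance ≥ $50,000 — satisfied.
(b) no complaint in 18 mo. — not satisfied.
(2): T OR F → true.
(a) closes by 8 p.m. — not satisfied.
(i) primary residence — holds.
(ii) all abutters consent — met.
(iii) age ≥ 25 — satisfied.
(b): T AND T AND T → true.
(3): F OR T → true.
Overall = T AND T AND T = true.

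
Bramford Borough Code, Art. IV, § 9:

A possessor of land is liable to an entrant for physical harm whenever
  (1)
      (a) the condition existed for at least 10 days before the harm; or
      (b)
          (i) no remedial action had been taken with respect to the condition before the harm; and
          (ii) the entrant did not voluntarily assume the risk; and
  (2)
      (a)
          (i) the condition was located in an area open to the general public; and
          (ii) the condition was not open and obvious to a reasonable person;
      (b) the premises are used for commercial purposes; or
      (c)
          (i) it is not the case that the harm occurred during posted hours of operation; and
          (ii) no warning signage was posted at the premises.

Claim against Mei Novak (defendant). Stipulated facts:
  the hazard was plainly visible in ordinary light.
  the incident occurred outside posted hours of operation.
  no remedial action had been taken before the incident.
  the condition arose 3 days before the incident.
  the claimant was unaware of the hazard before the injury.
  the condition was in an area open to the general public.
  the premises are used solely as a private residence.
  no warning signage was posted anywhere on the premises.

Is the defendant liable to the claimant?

Yes — liable.

(a) condition ≥10 days old — fails.
(i) no remedial action — satisfied.
(ii) no assumed risk — satisfied.
So (b) is satisfied (T AND T).
(1): F OR T → true.
(i) public area — holds.
(ii) not open/obvious — not satisfied.
So (a) is not satisfied (T AND F).
(b) commercial use — fails.
(i) not (during posted hours) — met.
(ii) no signage posted — met.
So (c) is satisfied (T AND T).
(2) = F OR F OR T = true.
So Overall is satisfied (T AND T).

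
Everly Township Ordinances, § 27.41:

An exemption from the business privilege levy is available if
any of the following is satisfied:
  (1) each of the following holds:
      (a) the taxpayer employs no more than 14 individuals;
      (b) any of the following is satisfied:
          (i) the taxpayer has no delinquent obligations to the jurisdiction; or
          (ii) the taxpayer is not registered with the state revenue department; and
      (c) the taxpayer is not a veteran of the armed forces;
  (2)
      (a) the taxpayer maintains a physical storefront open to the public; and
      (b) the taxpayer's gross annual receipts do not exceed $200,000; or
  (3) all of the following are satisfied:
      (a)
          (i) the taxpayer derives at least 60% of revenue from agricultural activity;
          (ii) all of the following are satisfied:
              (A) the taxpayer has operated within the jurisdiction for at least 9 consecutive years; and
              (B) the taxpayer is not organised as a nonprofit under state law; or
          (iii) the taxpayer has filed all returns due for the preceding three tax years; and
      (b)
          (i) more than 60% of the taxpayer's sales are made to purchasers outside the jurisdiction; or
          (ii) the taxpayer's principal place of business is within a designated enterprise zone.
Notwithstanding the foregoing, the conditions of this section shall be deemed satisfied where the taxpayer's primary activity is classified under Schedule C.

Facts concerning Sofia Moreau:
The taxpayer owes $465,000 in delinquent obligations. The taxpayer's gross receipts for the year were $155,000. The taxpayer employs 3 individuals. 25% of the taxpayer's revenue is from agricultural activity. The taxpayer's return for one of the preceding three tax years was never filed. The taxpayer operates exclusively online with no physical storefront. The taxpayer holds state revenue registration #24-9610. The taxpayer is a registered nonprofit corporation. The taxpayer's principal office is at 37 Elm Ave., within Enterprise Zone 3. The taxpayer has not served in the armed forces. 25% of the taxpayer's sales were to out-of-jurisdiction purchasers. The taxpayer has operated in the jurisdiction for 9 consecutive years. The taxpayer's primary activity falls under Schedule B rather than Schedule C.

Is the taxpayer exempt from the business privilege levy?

(a) ≤ 14 employees — holds.
(i) no delinquency — not met.
(ii) not (state-registered) — fails.
(b) = F OR F = false.
(c) not (veteran) — met.
So (1) is not satisfied (T AND F AND T).
(a) has storefront — not met.
(b) receipts ≤ $200,000 — met.
(2): F AND T → false.
(i) ≥60% agricultural — not satisfied.
(A) ≥ 9 yrs in jurisdiction — met.
(B) not (nonprofit) — not satisfied.
So (ii) is not satisfied (T AND F).
(iii) returns current — not met.
So (a) is not satisfied (F OR F OR F).
(i) >60% out-of-jur. sales — fails.
(ii) in enterprise zone — holds.
So (b) is satisfied (F OR T).
(3): F AND T → false.
Overall: F OR F OR F → false.
Exception (Schedule C activity) — not satisfied.
Result: main false OR exception false → false.

No — not exempt.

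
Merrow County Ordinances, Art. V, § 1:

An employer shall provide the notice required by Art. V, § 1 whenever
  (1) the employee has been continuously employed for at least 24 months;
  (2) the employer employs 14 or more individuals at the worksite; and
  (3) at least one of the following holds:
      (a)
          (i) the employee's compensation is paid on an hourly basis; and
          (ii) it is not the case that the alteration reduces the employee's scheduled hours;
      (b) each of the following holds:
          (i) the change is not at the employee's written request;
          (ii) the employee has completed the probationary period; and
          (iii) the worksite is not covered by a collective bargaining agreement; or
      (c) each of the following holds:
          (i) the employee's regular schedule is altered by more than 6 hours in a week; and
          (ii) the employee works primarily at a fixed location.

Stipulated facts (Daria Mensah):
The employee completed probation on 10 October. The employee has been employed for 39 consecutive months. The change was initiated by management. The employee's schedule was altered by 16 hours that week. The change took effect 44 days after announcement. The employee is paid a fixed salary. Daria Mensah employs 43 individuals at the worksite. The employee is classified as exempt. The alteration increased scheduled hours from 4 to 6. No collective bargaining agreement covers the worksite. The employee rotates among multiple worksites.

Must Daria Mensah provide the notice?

Yes — required.

(1) tenure ≥ 24 mo. — satisfied.
(2) ≥ 14 at site — holds.
(i) hourly-paid — not satisfied.
(ii) not (hours reduced) — satisfied.
(a) = F AND T = false.
(i) not employee-requested — satisfied.
(ii) past probation — met.
(iii) no CBA — met.
So (b) is satisfied (T AND T AND T).
(i) schedule shift > 6h — satisfied.
(ii) fixed location — not met.
(c) = T AND F = false.
(3) = F OR T OR F = true.
So Overall is satisfied (T AND T AND T).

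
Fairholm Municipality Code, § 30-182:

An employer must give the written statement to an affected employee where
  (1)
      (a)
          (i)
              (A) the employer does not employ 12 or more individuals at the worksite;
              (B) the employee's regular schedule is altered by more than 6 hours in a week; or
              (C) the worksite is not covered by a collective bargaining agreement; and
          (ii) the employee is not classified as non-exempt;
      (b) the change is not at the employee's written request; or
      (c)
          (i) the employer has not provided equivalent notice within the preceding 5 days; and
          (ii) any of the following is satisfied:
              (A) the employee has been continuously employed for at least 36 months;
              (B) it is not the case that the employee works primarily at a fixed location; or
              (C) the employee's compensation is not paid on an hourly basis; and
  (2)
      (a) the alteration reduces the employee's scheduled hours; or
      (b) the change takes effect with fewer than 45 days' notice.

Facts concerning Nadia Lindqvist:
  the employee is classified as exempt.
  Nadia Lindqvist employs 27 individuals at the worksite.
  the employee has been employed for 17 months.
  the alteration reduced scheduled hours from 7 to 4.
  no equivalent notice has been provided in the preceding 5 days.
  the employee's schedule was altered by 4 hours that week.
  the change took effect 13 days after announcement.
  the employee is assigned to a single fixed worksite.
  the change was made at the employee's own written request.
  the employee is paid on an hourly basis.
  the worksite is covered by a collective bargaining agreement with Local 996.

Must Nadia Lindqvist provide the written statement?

(A) not (≥ 12 at site) — not satisfied.
(B) schedule shift > 6h — fails.
(C) no CBA — not met.
So (i) is not satisfied (F OR F OR F).
(ii) not (non-exempt) — holds.
(a) = F AND T = false.
(b) not employee-requested — not satisfied.
(i) no recent notice — holds.
(A) tenure ≥ 36 mo. — not satisfied.
(B) not (fixed location) — not met.
(C) not (hourly-paid) — fails.
(ii): F OR F OR F → false.
(c): T AND F → false.
(1) = F OR F OR F = false.
(a) hours reduced — met.
(b) < 45 days' notice — met.
So (2) is satisfied (T OR T).
Overall = F AND T = false.

No — not required.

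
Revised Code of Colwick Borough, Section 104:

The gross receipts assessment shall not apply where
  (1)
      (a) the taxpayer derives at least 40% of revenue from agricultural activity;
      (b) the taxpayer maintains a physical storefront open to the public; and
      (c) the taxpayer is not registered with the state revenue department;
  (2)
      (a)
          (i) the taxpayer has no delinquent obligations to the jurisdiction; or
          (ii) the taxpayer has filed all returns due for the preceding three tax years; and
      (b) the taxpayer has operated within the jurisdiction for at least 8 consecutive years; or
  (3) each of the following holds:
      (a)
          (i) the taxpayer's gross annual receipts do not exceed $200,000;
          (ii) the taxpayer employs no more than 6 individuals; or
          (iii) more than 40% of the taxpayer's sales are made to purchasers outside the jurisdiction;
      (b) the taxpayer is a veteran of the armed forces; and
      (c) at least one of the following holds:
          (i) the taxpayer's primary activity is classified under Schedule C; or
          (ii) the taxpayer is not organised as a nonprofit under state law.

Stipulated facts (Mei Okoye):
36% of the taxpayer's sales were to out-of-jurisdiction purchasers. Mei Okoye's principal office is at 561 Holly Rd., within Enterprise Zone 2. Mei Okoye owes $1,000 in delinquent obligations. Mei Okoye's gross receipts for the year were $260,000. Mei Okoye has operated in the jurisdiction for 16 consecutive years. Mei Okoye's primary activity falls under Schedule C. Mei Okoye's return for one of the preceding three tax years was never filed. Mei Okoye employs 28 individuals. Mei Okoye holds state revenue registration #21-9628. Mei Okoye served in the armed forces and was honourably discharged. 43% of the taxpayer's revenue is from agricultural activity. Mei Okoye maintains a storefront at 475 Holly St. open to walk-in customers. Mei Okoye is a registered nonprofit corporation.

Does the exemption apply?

(a) ≥40% agricultural — satisfied.
(b) has storefront — satisfied.
(c) not (state-registered) — fails.
(1) = T AND T AND F = false.
(i) no delinquency — not met.
(ii) returns current — fails.
(a) = F OR F = false.
(b) ≥ 8 yrs in jurisdiction — met.
So (2) is not satisfied (F AND T).
(i) receipts ≤ $200,000 — not met.
(ii) ≤ 6 employees — not met.
(iii) >40% out-of-jur. sales — not satisfied.
(a) = F OR F OR F = false.
(b) veteran — holds.
(i) Schedule C activity — satisfied.
(ii) not (nonprofit) — not met.
(c): T OR F → true.
So (3) is not satisfied (F AND T AND T).
So Overall is not satisfied (F OR F OR F).

No — not exempt.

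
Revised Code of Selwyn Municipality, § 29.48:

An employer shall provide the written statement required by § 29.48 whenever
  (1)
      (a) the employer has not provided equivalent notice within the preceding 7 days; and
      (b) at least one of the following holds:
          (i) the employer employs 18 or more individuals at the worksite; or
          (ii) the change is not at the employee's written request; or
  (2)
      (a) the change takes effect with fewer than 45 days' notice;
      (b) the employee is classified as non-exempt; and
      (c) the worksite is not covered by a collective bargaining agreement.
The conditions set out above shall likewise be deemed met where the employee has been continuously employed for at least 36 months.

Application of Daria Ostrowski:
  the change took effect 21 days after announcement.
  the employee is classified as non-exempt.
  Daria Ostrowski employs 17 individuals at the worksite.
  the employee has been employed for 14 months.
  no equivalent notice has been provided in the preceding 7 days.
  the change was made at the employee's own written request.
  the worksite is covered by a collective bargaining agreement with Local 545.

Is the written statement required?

No — not required.

(a) no recent notice — satisfied.
(i) ≥ 18 at site — fails.
(ii) not employee-requested — not met.
(b) = F OR F = false.
(1) = T AND F = false.
(a) < 45 days' notice — satisfied.
(b) non-exempt — holds.
(c) no CBA — not met.
(2): T AND T AND F → false.
Overall = F OR F = false.
Exception (tenure ≥ 36 mo.) — not satisfied.
Result: main false OR exception false → false.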